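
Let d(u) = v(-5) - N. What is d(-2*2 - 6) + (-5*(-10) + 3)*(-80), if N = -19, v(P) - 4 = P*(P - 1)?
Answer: -4187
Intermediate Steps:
v(P) = 4 + P*(-1 + P) (v(P) = 4 + P*(P - 1) = 4 + P*(-1 + P))
d(u) = 53 (d(u) = (4 + (-5)² - 1*(-5)) - 1*(-19) = (4 + 25 + 5) + 19 = 34 + 19 = 53)
d(-2*2 - 6) + (-5*(-10) + 3)*(-80) = 53 + (-5*(-10) + 3)*(-80) = 53 + (50 + 3)*(-80) = 53 + 53*(-80) = 53 - 4240 = -4187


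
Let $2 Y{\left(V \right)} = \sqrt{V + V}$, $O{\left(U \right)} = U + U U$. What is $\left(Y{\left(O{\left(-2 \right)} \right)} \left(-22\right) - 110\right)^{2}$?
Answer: $17424$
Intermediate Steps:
$O{\left(U \right)} = U + U^{2}$
$Y{\left(V \right)} = \frac{\sqrt{2} \sqrt{V}}{2}$ ($Y{\left(V \right)} = \frac{\sqrt{V + V}}{2} = \frac{\sqrt{2 V}}{2} = \frac{\sqrt{2} \sqrt{V}}{2}$)
$\left(Y{\left(O{\left(-2 \right)} \right)} \left(-22\right) - 110\right)^{2} = \left(\frac{\sqrt{2} \sqrt{- 2 \left(1 - 2\right)}}{2} \left(-22\right) - 110\right)^{2} = \left(\frac{\sqrt{2} \sqrt{\left(-2\right) \left(-1\right)}}{2} \left(-22\right) - 110\right)^{2} = \left(\frac{\sqrt{2} \sqrt{2}}{2} \left(-22\right) - 110\right)^{2} = \left(1 \left(-22\right) - 110\right)^{2} = \left(-22 - 110\right)^{2} = \left(-132\right)^{2} = 17424$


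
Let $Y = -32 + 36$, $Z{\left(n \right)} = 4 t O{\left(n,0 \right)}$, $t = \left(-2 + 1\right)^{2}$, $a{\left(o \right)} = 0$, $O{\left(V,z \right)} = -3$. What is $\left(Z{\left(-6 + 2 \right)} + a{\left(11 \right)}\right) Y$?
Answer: $-48$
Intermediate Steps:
$t = 1$ ($t = \left(-1\right)^{2} = 1$)
$Z{\left(n \right)} = -12$ ($Z{\left(n \right)} = 4 \cdot 1 \left(-3\right) = 4 \left(-3\right) = -12$)
$Y = 4$
$\left(Z{\left(-6 + 2 \right)} + a{\left(11 \right)}\right) Y = \left(-12 + 0\right) 4 = \left(-12\right) 4 = -48$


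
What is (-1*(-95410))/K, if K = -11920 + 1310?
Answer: -9541/1061 ≈ -8.9925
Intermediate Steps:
K = -10610
(-1*(-95410))/K = -1*(-95410)/(-10610) = 95410*(-1/10610) = -9541/1061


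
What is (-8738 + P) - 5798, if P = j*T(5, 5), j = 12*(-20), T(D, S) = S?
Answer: -15736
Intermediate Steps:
j = -240
P = -1200 (P = -240*5 = -1200)
(-8738 + P) - 5798 = (-8738 - 1200) - 5798 = -9938 - 5798 = -15736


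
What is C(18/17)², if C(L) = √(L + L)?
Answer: 36/17 ≈ 2.1176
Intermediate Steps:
C(L) = √2*√L (C(L) = √(2*L) = √2*√L)
C(18/17)² = (√2*√(18/17))² = (√2*(3*√34/17))² = (6*√17/17)² = 36/17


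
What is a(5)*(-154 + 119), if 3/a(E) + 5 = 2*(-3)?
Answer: 105/11 ≈ 9.5455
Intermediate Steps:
a(E) = -3/11 (a(E) = 3/(-5 + 2*(-3)) = 3/(-5 - 6) = 3/(-11) = 3*(-1/11) = -3/11)
a(5)*(-154 + 119) = -3*(-154 + 119)/11 = -3/11*(-35) = 105/11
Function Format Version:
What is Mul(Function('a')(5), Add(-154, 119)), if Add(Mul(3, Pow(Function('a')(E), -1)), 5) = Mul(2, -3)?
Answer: Rational(105, 11) ≈ 9.5455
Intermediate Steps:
Function('a')(E) = Rational(-3, 11) (Function('a')(E) = Mul(3, Pow(Add(-5, Mul(2, -3)), -1)) = Mul(3, Pow(Add(-5, -6), -1)) = Mul(3, Pow(-11, -1)) = Mul(3, Rational(-1, 11)) = Rational(-3, 11))
Mul(Function('a')(5), Add(-154, 119)) = Mul(Rational(-3, 11), Add(-154, 119)) = Mul(Rational(-3, 11), -35) = Rational(105, 11)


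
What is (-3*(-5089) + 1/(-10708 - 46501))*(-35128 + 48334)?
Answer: 11534249845212/57209 ≈ 2.0162e+8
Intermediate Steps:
(-3*(-5089) + 1/(-10708 - 46501))*(-35128 + 48334) = (15267 + 1/(-57209))*13206 = (15267 - 1/57209)*13206 = (873409802/57209)*13206 = 11534249845212/57209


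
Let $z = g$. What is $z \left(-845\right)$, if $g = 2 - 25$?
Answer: $19435$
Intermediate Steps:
$g = -23$ ($g = 2 - 25 = -23$)
$z = -23$
$z \left(-845\right) = \left(-23\right) \left(-845\right) = 19435$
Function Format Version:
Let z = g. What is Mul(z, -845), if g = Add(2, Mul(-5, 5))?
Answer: 19435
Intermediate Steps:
g = -23 (g = Add(2, -25) = -23)
z = -23
Mul(z, -845) = Mul(-23, -845) = 19435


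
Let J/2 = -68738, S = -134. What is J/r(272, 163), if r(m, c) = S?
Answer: 68738/67 ≈ 1025.9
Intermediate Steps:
r(m, c) = -134
J = -137476 (J = 2*(-68738) = -137476)
J/r(272, 163) = -137476/(-134) = -137476*(-1/134) = 68738/67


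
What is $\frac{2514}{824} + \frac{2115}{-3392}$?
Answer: $\frac{848091}{349376} \approx 2.4274$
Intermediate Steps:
$\frac{2514}{824} + \frac{2115}{-3392} = 2514 \cdot \frac{1}{824} + 2115 \left(- \frac{1}{3392}\right) = \frac{1257}{412} - \frac{2115}{3392} = \frac{848091}{349376}$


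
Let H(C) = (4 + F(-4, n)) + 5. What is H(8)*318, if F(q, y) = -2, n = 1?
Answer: 2226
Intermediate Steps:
H(C) = 7 (H(C) = (4 - 2) + 5 = 2 + 5 = 7)
H(8)*318 = 7*318 = 2226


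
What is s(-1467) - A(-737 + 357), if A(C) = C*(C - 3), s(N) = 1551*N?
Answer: -2420857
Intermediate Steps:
A(C) = C*(-3 + C)
s(-1467) - A(-737 + 357) = 1551*(-1467) - (-737 + 357)*(-3 + (-737 + 357)) = -2275317 - (-380)*(-3 - 380) = -2275317 - (-380)*(-383) = -2275317 - 1*145540 = -2275317 - 145540 = -2420857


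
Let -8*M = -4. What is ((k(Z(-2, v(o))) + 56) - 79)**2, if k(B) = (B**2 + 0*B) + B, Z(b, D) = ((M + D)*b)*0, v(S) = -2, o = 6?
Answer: 529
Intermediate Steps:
M = 1/2 (M = -1/8*(-4) = 1/2 ≈ 0.50000)
Z(b, D) = 0 (Z(b, D) = ((1/2 + D)*b)*0 = (b*(1/2 + D))*0 = 0)
k(B) = B + B**2 (k(B) = (B**2 + 0) + B = B**2 + B = B + B**2)
((k(Z(-2, v(o))) + 56) - 79)**2 = ((0*(1 + 0) + 56) - 79)**2 = ((0*1 + 56) - 79)**2 = ((0 + 56) - 79)**2 = (56 - 79)**2 = (-23)**2 = 529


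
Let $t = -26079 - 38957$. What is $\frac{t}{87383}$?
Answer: $- \frac{65036}{87383} \approx -0.74426$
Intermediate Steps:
$t = -65036$ ($t = -26079 - 38957 = -65036$)
$\frac{t}{87383} = - \frac{65036}{87383}$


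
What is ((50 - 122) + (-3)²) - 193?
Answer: -256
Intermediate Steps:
((50 - 122) + (-3)²) - 193 = (-72 + 9) - 193 = -63 - 193 = -256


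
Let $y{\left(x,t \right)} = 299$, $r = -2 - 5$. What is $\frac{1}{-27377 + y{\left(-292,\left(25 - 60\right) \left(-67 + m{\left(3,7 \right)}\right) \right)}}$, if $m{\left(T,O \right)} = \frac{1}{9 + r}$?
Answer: $- \frac{1}{27078} \approx -3.693 \cdot 10^{-5}$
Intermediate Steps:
$r = -7$
$m{\left(T,O \right)} = \frac{1}{2}$ ($m{\left(T,O \right)} = \frac{1}{9 - 7} = \frac{1}{2}$)
$\frac{1}{-27377 + y{\left(-292,\left(25 - 60\right) \left(-67 + m{\left(3,7 \right)}\right) \right)}} = \frac{1}{-27377 + 299} = \frac{1}{-27078} = - \frac{1}{27078}$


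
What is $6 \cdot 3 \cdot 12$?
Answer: $216$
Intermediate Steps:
$6 \cdot 3 \cdot 12 = 18 \cdot 12 = 216$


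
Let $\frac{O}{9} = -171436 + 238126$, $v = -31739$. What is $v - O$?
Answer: $-631949$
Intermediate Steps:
$O = 600210$ ($O = 9 \left(-171436 + 238126\right) = 9 \cdot 66690 = 600210$)
$v - O = -31739 - 600210 = -631949$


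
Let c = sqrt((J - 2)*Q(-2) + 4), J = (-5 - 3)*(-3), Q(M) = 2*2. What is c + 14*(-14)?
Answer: -196 + 2*sqrt(23) ≈ -186.41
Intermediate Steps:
Q(M) = 4
J = 24 (J = -8*(-3) = 24)
c = 2*sqrt(23) (c = sqrt((24 - 2)*4 + 4) = sqrt(22*4 + 4) = sqrt(88 + 4) = sqrt(92) = 2*sqrt(23) ≈ 9.5917)
c + 14*(-14) = 2*sqrt(23) + 14*(-14) = 2*sqrt(23) - 196 = -196 + 2*sqrt(23)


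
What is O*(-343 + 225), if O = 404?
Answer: -47672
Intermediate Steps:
O*(-343 + 225) = 404*(-343 + 225) = 404*(-118) = -47672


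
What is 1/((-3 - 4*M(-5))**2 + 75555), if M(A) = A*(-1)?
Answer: 1/76084 ≈ 1.3143e-5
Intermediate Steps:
M(A) = -A
1/((-3 - 4*M(-5))**2 + 75555) = 1/((-3 - (-4)*(-5))**2 + 75555) = 1/((-3 - 4*5)**2 + 75555) = 1/((-3 - 20)**2 + 75555) = 1/((-23)**2 + 75555) = 1/(529 + 75555) = 1/76084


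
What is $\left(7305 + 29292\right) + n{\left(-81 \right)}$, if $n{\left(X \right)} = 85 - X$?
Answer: $36763$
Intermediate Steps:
$\left(7305 + 29292\right) + n{\left(-81 \right)} = \left(7305 + 29292\right) + \left(85 - -81\right) = 36597 + \left(85 + 81\right) = 36597 + 166 = 36763$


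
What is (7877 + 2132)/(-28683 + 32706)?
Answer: 10009/4023 ≈ 2.4879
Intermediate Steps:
(7877 + 2132)/(-28683 + 32706) = 10009/4023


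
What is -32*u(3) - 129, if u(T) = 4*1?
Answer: -257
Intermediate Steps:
u(T) = 4
-32*u(3) - 129 = -32*4 - 129 = -128 - 129 = -257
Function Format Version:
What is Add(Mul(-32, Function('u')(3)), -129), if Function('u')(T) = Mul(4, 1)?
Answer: -257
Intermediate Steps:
Function('u')(T) = 4
Add(Mul(-32, Function('u')(3)), -129) = Add(Mul(-32, 4), -129) = Add(-128, -129) = -257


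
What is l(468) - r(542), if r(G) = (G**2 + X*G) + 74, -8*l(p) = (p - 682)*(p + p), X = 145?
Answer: -347390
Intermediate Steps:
l(p) = -p*(-682 + p)/4 (l(p) = -(p - 682)*(p + p)/8 = -(-682 + p)*2*p/8 = -p*(-682 + p)/4)
r(G) = 74 + G**2 + 145*G (r(G) = (G**2 + 145*G) + 74 = 74 + G**2 + 145*G)
l(468) - r(542) = (1/4)*468*(682 - 1*468) - (74 + 542**2 + 145*542) = (1/4)*468*(682 - 468) - (74 + 293764 + 78590) = (1/4)*468*214 - 1*372428 = 25038 - 372428 = -347390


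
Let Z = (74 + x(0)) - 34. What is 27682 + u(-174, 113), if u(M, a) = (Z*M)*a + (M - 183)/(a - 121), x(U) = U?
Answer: -6070027/8 ≈ -7.5875e+5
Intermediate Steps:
Z = 40 (Z = (74 + 0) - 34 = 74 - 34 = 40)
u(M, a) = (-183 + M)/(-121 + a) + 40*M*a (u(M, a) = (40*M)*a + (M - 183)/(a - 121) = 40*M*a + (-183 + M)/(-121 + a) = (-183 + M)/(-121 + a) + 40*M*a)
27682 + u(-174, 113) = 27682 + (-183 - 174 - 4840*(-174)*113 + 40*(-174)*113**2)/(-121 + 113) = 27682 + (-183 - 174 + 95164080 + 40*(-174)*12769)/(-8) = 27682 - (-183 - 174 + 95164080 - 88872240)/8 = 27682 - 1/8*6291483 = 27682 - 6291483/8 = -6070027/8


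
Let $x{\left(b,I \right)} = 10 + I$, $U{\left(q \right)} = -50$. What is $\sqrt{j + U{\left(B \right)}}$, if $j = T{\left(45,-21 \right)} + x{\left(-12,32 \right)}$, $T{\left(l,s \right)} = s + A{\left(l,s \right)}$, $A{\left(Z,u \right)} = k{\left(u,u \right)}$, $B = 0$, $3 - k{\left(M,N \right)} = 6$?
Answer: $4 i \sqrt{2} \approx 5.6569 i$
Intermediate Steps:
$k{\left(M,N \right)} = -3$ ($k{\left(M,N \right)} = 3 - 6 = -3$)
$A{\left(Z,u \right)} = -3$
$T{\left(l,s \right)} = -3 + s$ ($T{\left(l,s \right)} = s - 3 = -3 + s$)
$j = 18$ ($j = \left(-3 - 21\right) + \left(10 + 32\right) = -24 + 42 = 18$)
$\sqrt{j + U{\left(B \right)}} = \sqrt{18 - 50} = \sqrt{-32} = 4 i \sqrt{2}$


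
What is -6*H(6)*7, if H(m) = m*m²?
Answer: -9072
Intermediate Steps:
H(m) = m³
-6*H(6)*7 = -6*6³*7 = -6*216*7 = -1296*7 = -9072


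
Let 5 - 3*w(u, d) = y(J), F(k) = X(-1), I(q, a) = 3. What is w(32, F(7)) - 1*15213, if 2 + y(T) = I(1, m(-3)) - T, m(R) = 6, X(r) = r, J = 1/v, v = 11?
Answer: -167328/11 ≈ -15212.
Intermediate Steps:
J = 1/11 ≈ 0.090909
F(k) = -1
y(T) = 1 - T (y(T) = -2 + (3 - T) = 1 - T)
w(u, d) = 15/11 (w(u, d) = 5/3 - (1 - 1*1/11)/3 = 5/3 - (1 - 1/11)/3 = 5/3 - ⅓*10/11 = 5/3 - 10/33 = 15/11)
w(32, F(7)) - 1*15213 = 15/11 - 1*15213 = 15/11 - 15213 = -167328/11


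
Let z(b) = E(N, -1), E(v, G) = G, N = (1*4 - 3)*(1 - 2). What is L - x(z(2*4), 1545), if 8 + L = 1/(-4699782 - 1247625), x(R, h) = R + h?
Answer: -9230375665/5947407 ≈ -1552.0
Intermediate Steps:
N = -1 (N = (4 - 3)*(-1) = 1*(-1) = -1)
z(b) = -1
L = -47579257/5947407 (L = -8 + 1/(-4699782 - 1247625) = -8 + 1/(-5947407) = -8 - 1/5947407 = -47579257/5947407 ≈ -8.0000)
L - x(z(2*4), 1545) = -47579257/5947407 - (-1 + 1545) = -47579257/5947407 - 1*1544 = -47579257/5947407 - 1544 = -9230375665/5947407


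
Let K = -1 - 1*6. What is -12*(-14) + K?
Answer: 161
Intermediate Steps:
K = -7 (K = -1 - 6 = -7)
-12*(-14) + K = -12*(-14) - 7 = 168 - 7 = 161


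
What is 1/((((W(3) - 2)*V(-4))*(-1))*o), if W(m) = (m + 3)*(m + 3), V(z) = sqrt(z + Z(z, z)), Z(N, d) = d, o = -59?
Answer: -I*sqrt(2)/8024 ≈ -0.00017625*I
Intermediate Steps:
V(z) = sqrt(2)*sqrt(z) (V(z) = sqrt(z + z) = sqrt(2*z) = sqrt(2)*sqrt(z))
W(m) = (3 + m)**2 (W(m) = (3 + m)*(3 + m) = (3 + m)**2)
1/((((W(3) - 2)*V(-4))*(-1))*o) = 1/(((((3 + 3)**2 - 2)*(sqrt(2)*sqrt(-4)))*(-1))*(-59)) = 1/((((6**2 - 2)*(sqrt(2)*(2*I)))*(-1))*(-59)) = 1/((((36 - 2)*(2*I*sqrt(2)))*(-1))*(-59)) = 1/(((34*(2*I*sqrt(2)))*(-1))*(-59)) = 1/(((68*I*sqrt(2))*(-1))*(-59)) = 1/(-68*I*sqrt(2)*(-59)) = 1/(4012*I*sqrt(2)) = -I*sqrt(2)/8024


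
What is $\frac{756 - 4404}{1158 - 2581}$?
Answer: $\frac{3648}{1423} \approx 2.5636$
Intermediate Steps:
$\frac{756 - 4404}{1158 - 2581} = - \frac{3648}{-1423} = \left(-3648\right) \left(- \frac{1}{1423}\right) = \frac{3648}{1423}$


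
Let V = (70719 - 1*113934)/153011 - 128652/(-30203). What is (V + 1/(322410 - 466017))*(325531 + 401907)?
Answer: 1920061432444817749328/663664130797431 ≈ 2.8931e+6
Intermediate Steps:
V = 18379948527/4621391233 (V = (70719 - 113934)*(1/153011) - 128652*(-1/30203) = -43215*1/153011 + 128652/30203 = -43215/153011 + 128652/30203 = 18379948527/4621391233 ≈ 3.9771)
(V + 1/(322410 - 466017))*(325531 + 401907) = (18379948527/4621391233 + 1/(322410 - 466017))*(325531 + 401907) = (18379948527/4621391233 + 1/(-143607))*727438 = (18379948527/4621391233 - 1/143607)*727438 = (2639484646725656/663664130797431)*727438 = 1920061432444817749328/663664130797431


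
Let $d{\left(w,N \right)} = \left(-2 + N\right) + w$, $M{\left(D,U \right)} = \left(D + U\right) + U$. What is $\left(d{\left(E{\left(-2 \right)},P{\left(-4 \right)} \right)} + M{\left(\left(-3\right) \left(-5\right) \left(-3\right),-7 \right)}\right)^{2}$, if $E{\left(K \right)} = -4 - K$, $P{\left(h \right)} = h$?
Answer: $4489$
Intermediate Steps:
$M{\left(D,U \right)} = D + 2 U$
$d{\left(w,N \right)} = -2 + N + w$
$\left(d{\left(E{\left(-2 \right)},P{\left(-4 \right)} \right)} + M{\left(\left(-3\right) \left(-5\right) \left(-3\right),-7 \right)}\right)^{2} = \left(\left(-2 - 4 - 2\right) + \left(\left(-3\right) \left(-5\right) \left(-3\right) + 2 \left(-7\right)\right)\right)^{2} = \left(\left(-2 - 4 + \left(-4 + 2\right)\right) + \left(15 \left(-3\right) - 14\right)\right)^{2} = \left(\left(-2 - 4 - 2\right) - 59\right)^{2} = \left(-8 - 59\right)^{2} = \left(-67\right)^{2} = 4489$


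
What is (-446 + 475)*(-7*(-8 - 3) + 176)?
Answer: 7337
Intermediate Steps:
(-446 + 475)*(-7*(-8 - 3) + 176) = 29*(-7*(-11) + 176) = 29*(77 + 176) = 29*253 = 7337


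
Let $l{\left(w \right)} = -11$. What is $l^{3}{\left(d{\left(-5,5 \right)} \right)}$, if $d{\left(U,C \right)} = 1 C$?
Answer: $-1331$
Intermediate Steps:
$d{\left(U,C \right)} = C$
$l^{3}{\left(d{\left(-5,5 \right)} \right)} = \left(-11\right)^{3} = -1331$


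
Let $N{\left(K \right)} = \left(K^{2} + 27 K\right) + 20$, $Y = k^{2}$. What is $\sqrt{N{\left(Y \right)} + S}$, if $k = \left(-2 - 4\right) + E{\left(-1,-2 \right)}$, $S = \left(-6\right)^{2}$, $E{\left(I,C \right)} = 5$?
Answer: $2 \sqrt{21} \approx 9.1651$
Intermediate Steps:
$S = 36$
$k = -1$ ($k = \left(-2 - 4\right) + 5 = -6 + 5 = -1$)
$Y = 1$ ($Y = \left(-1\right)^{2} = 1$)
$N{\left(K \right)} = 20 + K^{2} + 27 K$
$\sqrt{N{\left(Y \right)} + S} = \sqrt{\left(20 + 1^{2} + 27 \cdot 1\right) + 36} = \sqrt{\left(20 + 1 + 27\right) + 36} = \sqrt{48 + 36} = \sqrt{84} = 2 \sqrt{21}$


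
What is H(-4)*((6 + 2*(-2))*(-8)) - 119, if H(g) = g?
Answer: -55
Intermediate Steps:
H(-4)*((6 + 2*(-2))*(-8)) - 119 = -4*(6 + 2*(-2))*(-8) - 119 = -4*(6 - 4)*(-8) - 119 = -8*(-8) - 119 = -4*(-16) - 119 = 64 - 119 = -55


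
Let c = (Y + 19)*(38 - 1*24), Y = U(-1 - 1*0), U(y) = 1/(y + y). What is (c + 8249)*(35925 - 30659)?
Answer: 44803128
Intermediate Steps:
U(y) = 1/(2*y)
Y = -½ (Y = 1/(2*(-1 - 1*0)) = 1/(2*(-1 + 0)) = (½)/(-1) = (½)*(-1) = -½ ≈ -0.50000)
c = 259 (c = (-½ + 19)*(38 - 1*24) = 37*(38 - 24)/2 = (37/2)*14 = 259)
(c + 8249)*(35925 - 30659) = (259 + 8249)*(35925 - 30659) = 8508*5266 = 44803128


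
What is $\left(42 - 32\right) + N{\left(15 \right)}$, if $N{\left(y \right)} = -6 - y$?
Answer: $-11$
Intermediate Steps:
$\left(42 - 32\right) + N{\left(15 \right)} = \left(42 - 32\right) - 21 = 10 - 21 = -11$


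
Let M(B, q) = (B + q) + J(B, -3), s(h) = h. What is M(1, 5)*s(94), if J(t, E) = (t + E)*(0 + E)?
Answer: 1128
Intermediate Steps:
J(t, E) = E*(E + t) (J(t, E) = (E + t)*E = E*(E + t))
M(B, q) = 9 + q - 2*B (M(B, q) = (B + q) - 3*(-3 + B) = (B + q) + (9 - 3*B) = 9 + q - 2*B)
M(1, 5)*s(94) = (9 + 5 - 2*1)*94 = (9 + 5 - 2)*94 = 12*94 = 1128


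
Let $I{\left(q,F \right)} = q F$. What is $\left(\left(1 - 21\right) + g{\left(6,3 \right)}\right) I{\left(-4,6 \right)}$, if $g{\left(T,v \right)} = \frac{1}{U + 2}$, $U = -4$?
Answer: $492$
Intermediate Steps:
$g{\left(T,v \right)} = - \frac{1}{2}$ ($g{\left(T,v \right)} = \frac{1}{-4 + 2} = \frac{1}{-2} = - \frac{1}{2}$)
$I{\left(q,F \right)} = F q$
$\left(\left(1 - 21\right) + g{\left(6,3 \right)}\right) I{\left(-4,6 \right)} = \left(\left(1 - 21\right) - \frac{1}{2}\right) 6 \left(-4\right) = \left(\left(1 - 21\right) - \frac{1}{2}\right) \left(-24\right) = \left(-20 - \frac{1}{2}\right) \left(-24\right) = \left(- \frac{41}{2}\right) \left(-24\right) = 492$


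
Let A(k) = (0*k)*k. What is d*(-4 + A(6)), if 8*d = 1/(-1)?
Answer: ½ ≈ 0.50000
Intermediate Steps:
A(k) = 0 (A(k) = 0*k = 0)
d = -⅛ (d = (⅛)/(-1) = (⅛)*(-1) = -⅛ ≈ -0.12500)
d*(-4 + A(6)) = -(-4 + 0)/8 = -⅛*(-4) = ½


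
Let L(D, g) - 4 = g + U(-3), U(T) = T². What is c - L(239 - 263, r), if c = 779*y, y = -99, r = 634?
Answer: -77768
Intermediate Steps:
L(D, g) = 13 + g (L(D, g) = 4 + (g + (-3)²) = 4 + (g + 9) = 4 + (9 + g) = 13 + g)
c = -77121 (c = 779*(-99) = -77121)
c - L(239 - 263, r) = -77121 - (13 + 634) = -77121 - 1*647 = -77121 - 647 = -77768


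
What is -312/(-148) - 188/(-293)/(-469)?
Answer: 10711570/5084429 ≈ 2.1067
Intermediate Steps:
-312/(-148) - 188/(-293)/(-469) = -312*(-1/148) - 188*(-1/293)*(-1/469) = 78/37 + (188/293)*(-1/469) = 78/37 - 188/137417 = 10711570/5084429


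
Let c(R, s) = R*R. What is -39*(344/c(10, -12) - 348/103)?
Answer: -6162/2575 ≈ -2.3930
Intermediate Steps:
c(R, s) = R²
-39*(344/c(10, -12) - 348/103) = -39*(344/(10²) - 348/103) = -39*(344/100 - 348*1/103) = -39*(344*(1/100) - 348/103) = -39*(86/25 - 348/103) = -39*158/2575 = -6162/2575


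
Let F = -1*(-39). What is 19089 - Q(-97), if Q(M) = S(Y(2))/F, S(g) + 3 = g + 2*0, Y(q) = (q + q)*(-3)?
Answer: 248162/13 ≈ 19089.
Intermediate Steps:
Y(q) = -6*q (Y(q) = (2*q)*(-3) = -6*q)
F = 39
S(g) = -3 + g (S(g) = -3 + (g + 2*0) = -3 + (g + 0) = -3 + g)
Q(M) = -5/13 (Q(M) = (-3 - 6*2)/39 = (-3 - 12)*(1/39) = -15*1/39 = -5/13)
19089 - Q(-97) = 19089 - 1*(-5/13) = 19089 + 5/13 = 248162/13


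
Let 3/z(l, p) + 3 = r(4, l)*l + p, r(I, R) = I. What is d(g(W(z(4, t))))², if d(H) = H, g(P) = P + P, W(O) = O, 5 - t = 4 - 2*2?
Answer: ⅑ ≈ 0.11111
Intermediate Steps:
t = 5 (t = 5 - (4 - 2*2) = 5 - (4 - 4) = 5 - 1*0 = 5 + 0 = 5)
z(l, p) = 3/(-3 + p + 4*l) (z(l, p) = 3/(-3 + (4*l + p)) = 3/(-3 + (p + 4*l)) = 3/(-3 + p + 4*l))
g(P) = 2*P
d(g(W(z(4, t))))² = (2*(3/(-3 + 5 + 4*4)))² = (2*(3/(-3 + 5 + 16)))² = (2*(3/18))² = (2*(3*(1/18)))² = (2*(⅙))² = (⅓)² = ⅑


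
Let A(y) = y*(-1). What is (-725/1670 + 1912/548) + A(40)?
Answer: -1690533/45758 ≈ -36.945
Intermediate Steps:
A(y) = -y
(-725/1670 + 1912/548) + A(40) = (-725/1670 + 1912/548) - 1*40 = (-725*1/1670 + 1912*(1/548)) - 40 = (-145/334 + 478/137) - 40 = 139787/45758 - 40 = -1690533/45758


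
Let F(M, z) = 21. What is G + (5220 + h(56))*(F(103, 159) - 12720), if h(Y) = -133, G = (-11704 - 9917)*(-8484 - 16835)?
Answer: 482822286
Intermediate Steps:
G = 547422099 (G = -21621*(-25319) = 547422099)
G + (5220 + h(56))*(F(103, 159) - 12720) = 547422099 + (5220 - 133)*(21 - 12720) = 547422099 + 5087*(-12699) = 547422099 - 64599813 = 482822286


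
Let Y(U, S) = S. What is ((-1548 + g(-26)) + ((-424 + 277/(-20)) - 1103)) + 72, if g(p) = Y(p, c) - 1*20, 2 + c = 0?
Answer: -60777/20 ≈ -3038.9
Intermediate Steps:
c = -2 (c = -2 + 0 = -2)
g(p) = -22 (g(p) = -2 - 1*20 = -2 - 20 = -22)
((-1548 + g(-26)) + ((-424 + 277/(-20)) - 1103)) + 72 = ((-1548 - 22) + ((-424 + 277/(-20)) - 1103)) + 72 = (-1570 + ((-424 + 277*(-1/20)) - 1103)) + 72 = (-1570 + ((-424 - 277/20) - 1103)) + 72 = (-1570 + (-8757/20 - 1103)) + 72 = (-1570 - 30817/20) + 72 = -62217/20 + 72 = -60777/20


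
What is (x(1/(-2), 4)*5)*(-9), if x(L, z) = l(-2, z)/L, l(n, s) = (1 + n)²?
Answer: 90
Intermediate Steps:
x(L, z) = 1/L (x(L, z) = (1 - 2)²/L = (-1)²/L = 1/L)
(x(1/(-2), 4)*5)*(-9) = (5/1/(-2))*(-9) = (5/(-½))*(-9) = -2*5*(-9) = -10*(-9) = 90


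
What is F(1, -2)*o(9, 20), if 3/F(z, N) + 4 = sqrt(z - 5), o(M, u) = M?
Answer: -27/5 - 27*I/10 ≈ -5.4 - 2.7*I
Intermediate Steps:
F(z, N) = 3/(-4 + sqrt(-5 + z)) (F(z, N) = 3/(-4 + sqrt(z - 5)) = 3/(-4 + sqrt(-5 + z)))
F(1, -2)*o(9, 20) = (3/(-4 + sqrt(-5 + 1)))*9 = (3/(-4 + sqrt(-4)))*9 = (3/(-4 + 2*I))*9 = (3*((-4 - 2*I)/20))*9 = (3*(-4 - 2*I)/20)*9 = 27*(-4 - 2*I)/20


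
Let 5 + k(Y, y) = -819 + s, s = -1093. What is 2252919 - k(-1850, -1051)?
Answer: 2254836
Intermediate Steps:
k(Y, y) = -1917 (k(Y, y) = -5 + (-819 - 1093) = -5 - 1912 = -1917)
2252919 - k(-1850, -1051) = 2252919 - 1*(-1917) = 2252919 + 1917 = 2254836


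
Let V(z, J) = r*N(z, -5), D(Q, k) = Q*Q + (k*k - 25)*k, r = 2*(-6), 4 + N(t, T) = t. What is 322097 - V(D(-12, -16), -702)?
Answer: 279425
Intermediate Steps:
N(t, T) = -4 + t
r = -12
D(Q, k) = Q² + k*(-25 + k²) (D(Q, k) = Q² + (k² - 25)*k = Q² + (-25 + k²)*k = Q² + k*(-25 + k²))
V(z, J) = 48 - 12*z (V(z, J) = -12*(-4 + z) = 48 - 12*z)
322097 - V(D(-12, -16), -702) = 322097 - (48 - 12*((-12)² + (-16)³ - 25*(-16))) = 322097 - (48 - 12*(144 - 4096 + 400)) = 322097 - (48 - 12*(-3552)) = 322097 - (48 + 42624) = 322097 - 1*42672 = 322097 - 42672 = 279425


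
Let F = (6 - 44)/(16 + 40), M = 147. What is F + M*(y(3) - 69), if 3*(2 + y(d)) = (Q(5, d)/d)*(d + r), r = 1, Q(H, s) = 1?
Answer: -871277/84 ≈ -10372.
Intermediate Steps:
F = -19/28 (F = -38/56 = -38*1/56 = -19/28 ≈ -0.67857)
y(d) = -2 + (1 + d)/(3*d) (y(d) = -2 + ((1/d)*(d + 1))/3 = -2 + ((1 + d)/d)/3 = -2 + (1 + d)/(3*d))
F + M*(y(3) - 69) = -19/28 + 147*((1/3)*(1 - 5*3)/3 - 69) = -19/28 + 147*((1/3)*(1/3)*(1 - 15) - 69) = -19/28 + 147*((1/3)*(1/3)*(-14) - 69) = -19/28 + 147*(-14/9 - 69) = -19/28 + 147*(-635/9) = -19/28 - 31115/3 = -871277/84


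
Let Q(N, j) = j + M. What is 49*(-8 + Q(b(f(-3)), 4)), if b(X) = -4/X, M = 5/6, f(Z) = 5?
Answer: -931/6 ≈ -155.17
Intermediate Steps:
M = 5/6 (M = 5*(1/6) = 5/6 ≈ 0.83333)
Q(N, j) = 5/6 + j (Q(N, j) = j + 5/6 = 5/6 + j)
49*(-8 + Q(b(f(-3)), 4)) = 49*(-8 + (5/6 + 4)) = 49*(-8 + 29/6) = 49*(-19/6) = -931/6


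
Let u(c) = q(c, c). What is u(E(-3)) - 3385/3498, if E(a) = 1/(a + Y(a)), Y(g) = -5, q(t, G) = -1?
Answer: -6883/3498 ≈ -1.9677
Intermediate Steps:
E(a) = 1/(-5 + a) (E(a) = 1/(a - 5) = 1/(-5 + a))
u(c) = -1
u(E(-3)) - 3385/3498 = -1 - 3385/3498 = -6883/3498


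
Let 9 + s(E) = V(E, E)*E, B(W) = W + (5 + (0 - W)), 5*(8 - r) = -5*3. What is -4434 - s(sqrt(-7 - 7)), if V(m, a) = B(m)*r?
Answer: -4425 - 55*I*sqrt(14) ≈ -4425.0 - 205.79*I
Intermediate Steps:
r = 11 (r = 8 - (-1)*3 = 8 - 1/5*(-15) = 8 + 3 = 11)
B(W) = 5 (B(W) = W + (5 - W) = 5)
V(m, a) = 55 (V(m, a) = 5*11 = 55)
s(E) = -9 + 55*E
-4434 - s(sqrt(-7 - 7)) = -4434 - (-9 + 55*sqrt(-7 - 7)) = -4434 - (-9 + 55*sqrt(-14)) = -4434 - (-9 + 55*(I*sqrt(14))) = -4434 - (-9 + 55*I*sqrt(14)) = -4434 + (9 - 55*I*sqrt(14)) = -4425 - 55*I*sqrt(14)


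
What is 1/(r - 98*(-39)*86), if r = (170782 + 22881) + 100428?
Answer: 1/622783 ≈ 1.6057e-6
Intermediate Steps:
r = 294091 (r = 193663 + 100428 = 294091)
1/(r - 98*(-39)*86) = 1/(294091 - 98*(-39)*86) = 1/(294091 + 3822*86) = 1/(294091 + 328692) = 1/622783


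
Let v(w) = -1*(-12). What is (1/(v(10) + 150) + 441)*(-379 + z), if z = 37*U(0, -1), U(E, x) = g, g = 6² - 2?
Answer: 20932799/54 ≈ 3.8764e+5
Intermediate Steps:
v(w) = 12
g = 34 (g = 36 - 2 = 34)
U(E, x) = 34
z = 1258 (z = 37*34 = 1258)
(1/(v(10) + 150) + 441)*(-379 + z) = (1/(12 + 150) + 441)*(-379 + 1258) = (1/162 + 441)*879 = (71443/162)*879 = 20932799/54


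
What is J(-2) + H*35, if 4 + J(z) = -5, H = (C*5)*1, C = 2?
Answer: 341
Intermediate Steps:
H = 10 (H = (2*5)*1 = 10*1 = 10)
J(z) = -9 (J(z) = -4 - 5 = -9)
J(-2) + H*35 = -9 + 10*35 = -9 + 350 = 341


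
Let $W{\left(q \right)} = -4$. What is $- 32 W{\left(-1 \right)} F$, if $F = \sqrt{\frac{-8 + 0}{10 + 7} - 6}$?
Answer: $\frac{128 i \sqrt{1870}}{17} \approx 325.6 i$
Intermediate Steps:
$F = \frac{i \sqrt{1870}}{17}$ ($F = \sqrt{- \frac{8}{17} - 6} = \sqrt{- \frac{110}{17}} = \frac{i \sqrt{1870}}{17} \approx 2.5437 i$)
$- 32 W{\left(-1 \right)} F = \left(-32\right) \left(-4\right) \frac{i \sqrt{1870}}{17} = 128 \frac{i \sqrt{1870}}{17} = \frac{128 i \sqrt{1870}}{17}$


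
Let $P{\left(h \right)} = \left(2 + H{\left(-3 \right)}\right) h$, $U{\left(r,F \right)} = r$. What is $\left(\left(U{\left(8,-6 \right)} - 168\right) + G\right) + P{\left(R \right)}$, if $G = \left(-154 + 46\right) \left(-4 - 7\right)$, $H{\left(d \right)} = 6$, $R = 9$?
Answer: $1100$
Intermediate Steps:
$P{\left(h \right)} = 8 h$ ($P{\left(h \right)} = \left(2 + 6\right) h = 8 h$)
$G = 1188$ ($G = \left(-108\right) \left(-11\right) = 1188$)
$\left(\left(U{\left(8,-6 \right)} - 168\right) + G\right) + P{\left(R \right)} = \left(\left(8 - 168\right) + 1188\right) + 8 \cdot 9 = \left(\left(8 - 168\right) + 1188\right) + 72 = \left(-160 + 1188\right) + 72 = 1028 + 72 = 1100$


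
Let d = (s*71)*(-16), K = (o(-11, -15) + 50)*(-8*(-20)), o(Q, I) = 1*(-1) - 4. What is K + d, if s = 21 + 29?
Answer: -49600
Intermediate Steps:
s = 50
o(Q, I) = -5 (o(Q, I) = -1 - 4 = -5)
K = 7200 (K = (-5 + 50)*(-8*(-20)) = 45*160 = 7200)
d = -56800 (d = (50*71)*(-16) = 3550*(-16) = -56800)
K + d = 7200 - 56800 = -49600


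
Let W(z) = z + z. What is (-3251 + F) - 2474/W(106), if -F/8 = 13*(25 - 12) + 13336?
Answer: -11798083/106 ≈ -1.1130e+5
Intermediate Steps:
F = -108040 (F = -8*(13*(25 - 12) + 13336) = -8*(13*13 + 13336) = -8*(169 + 13336) = -8*13505 = -108040)
W(z) = 2*z
(-3251 + F) - 2474/W(106) = (-3251 - 108040) - 2474/(2*106) = -111291 - 2474/212 = -111291 - 2474*1/212 = -111291 - 1237/106 = -11798083/106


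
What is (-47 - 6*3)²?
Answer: 4225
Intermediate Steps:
(-47 - 6*3)² = (-47 - 18)² = (-65)² = 4225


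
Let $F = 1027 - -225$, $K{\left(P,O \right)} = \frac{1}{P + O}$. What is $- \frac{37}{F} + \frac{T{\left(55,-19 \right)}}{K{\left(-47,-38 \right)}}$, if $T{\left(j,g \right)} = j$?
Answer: $- \frac{5853137}{1252} \approx -4675.0$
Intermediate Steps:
$K{\left(P,O \right)} = \frac{1}{O + P}$
$F = 1252$ ($F = 1027 + 225 = 1252$)
$- \frac{37}{F} + \frac{T{\left(55,-19 \right)}}{K{\left(-47,-38 \right)}} = - \frac{37}{1252} + \frac{55}{\frac{1}{-38 - 47}} = \left(-37\right) \frac{1}{1252} + \frac{55}{\frac{1}{-85}} = - \frac{37}{1252} + \frac{55}{- \frac{1}{85}} = - \frac{37}{1252} + 55 \left(-85\right) = - \frac{37}{1252} - 4675 = - \frac{5853137}{1252}$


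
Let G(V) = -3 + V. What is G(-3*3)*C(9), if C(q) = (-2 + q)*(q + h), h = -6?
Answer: -252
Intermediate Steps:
C(q) = (-6 + q)*(-2 + q) (C(q) = (-2 + q)*(q - 6) = (-2 + q)*(-6 + q) = (-6 + q)*(-2 + q))
G(-3*3)*C(9) = (-3 - 3*3)*(12 + 9**2 - 8*9) = (-3 - 9)*(12 + 81 - 72) = -12*21 = -252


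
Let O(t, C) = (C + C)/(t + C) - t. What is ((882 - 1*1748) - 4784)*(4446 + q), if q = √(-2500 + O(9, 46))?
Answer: -25119900 - 1130*I*√7584665/11 ≈ -2.512e+7 - 2.8291e+5*I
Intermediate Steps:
O(t, C) = -t + 2*C/(C + t) (O(t, C) = (2*C)/(C + t) - t = 2*C/(C + t) - t = -t + 2*C/(C + t))
q = I*√7584665/55 (q = √(-2500 + (-1*9² + 2*46 - 1*46*9)/(46 + 9)) = √(-2500 + (-1*81 + 92 - 414)/55) = √(-2500 + (-81 + 92 - 414)/55) = √(-2500 + (1/55)*(-403)) = √(-2500 - 403/55) = √(-137903/55) = I*√7584665/55 ≈ 50.073*I)
((882 - 1*1748) - 4784)*(4446 + q) = ((882 - 1*1748) - 4784)*(4446 + I*√7584665/55) = ((882 - 1748) - 4784)*(4446 + I*√7584665/55) = (-866 - 4784)*(4446 + I*√7584665/55) = -5650*(4446 + I*√7584665/55) = -25119900 - 1130*I*√7584665/11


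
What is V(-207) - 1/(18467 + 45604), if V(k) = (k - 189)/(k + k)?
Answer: 1409539/1473633 ≈ 0.95651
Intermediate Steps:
V(k) = (-189 + k)/(2*k) (V(k) = (-189 + k)/((2*k)) = (-189 + k)*(1/(2*k)) = (-189 + k)/(2*k))
V(-207) - 1/(18467 + 45604) = (½)*(-189 - 207)/(-207) - 1/(18467 + 45604) = (½)*(-1/207)*(-396) - 1/64071 = 22/23 - 1*1/64071 = 22/23 - 1/64071 = 1409539/1473633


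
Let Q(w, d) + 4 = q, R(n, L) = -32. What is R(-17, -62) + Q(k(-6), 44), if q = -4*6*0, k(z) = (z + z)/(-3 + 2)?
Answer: -36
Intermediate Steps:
k(z) = -2*z (k(z) = (2*z)/(-1) = (2*z)*(-1) = -2*z)
q = 0 (q = -24*0 = 0)
Q(w, d) = -4 (Q(w, d) = -4 + 0 = -4)
R(-17, -62) + Q(k(-6), 44) = -32 - 4 = -36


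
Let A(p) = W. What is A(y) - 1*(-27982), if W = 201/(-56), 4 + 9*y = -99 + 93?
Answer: 1566791/56 ≈ 27978.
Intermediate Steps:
y = -10/9 (y = -4/9 + (-99 + 93)/9 = -4/9 + (⅑)*(-6) = -4/9 - ⅔ = -10/9 ≈ -1.1111)
W = -201/56 (W = 201*(-1/56) = -201/56 ≈ -3.5893)
A(p) = -201/56
A(y) - 1*(-27982) = -201/56 - 1*(-27982) = -201/56 + 27982 = 1566791/56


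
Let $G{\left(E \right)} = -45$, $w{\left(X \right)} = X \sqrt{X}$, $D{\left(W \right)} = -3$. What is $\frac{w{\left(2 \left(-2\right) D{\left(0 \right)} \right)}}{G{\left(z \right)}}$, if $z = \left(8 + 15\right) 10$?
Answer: $- \frac{8 \sqrt{3}}{15} \approx -0.92376$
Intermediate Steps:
$z = 230$ ($z = 23 \cdot 10 = 230$)
$w{\left(X \right)} = X^{\frac{3}{2}}$
$\frac{w{\left(2 \left(-2\right) D{\left(0 \right)} \right)}}{G{\left(z \right)}} = \frac{\left(2 \left(-2\right) \left(-3\right)\right)^{\frac{3}{2}}}{-45} = \left(\left(-4\right) \left(-3\right)\right)^{\frac{3}{2}} \left(- \frac{1}{45}\right) = 12^{\frac{3}{2}} \left(- \frac{1}{45}\right) = 24 \sqrt{3} \left(- \frac{1}{45}\right) = - \frac{8 \sqrt{3}}{15}$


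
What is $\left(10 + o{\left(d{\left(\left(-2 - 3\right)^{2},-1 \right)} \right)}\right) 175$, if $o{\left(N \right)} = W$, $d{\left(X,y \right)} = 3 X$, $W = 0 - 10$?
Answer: $0$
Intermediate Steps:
$W = -10$ ($W = 0 - 10 = -10$)
$o{\left(N \right)} = -10$
$\left(10 + o{\left(d{\left(\left(-2 - 3\right)^{2},-1 \right)} \right)}\right) 175 = \left(10 - 10\right) 175 = 0 \cdot 175 = 0$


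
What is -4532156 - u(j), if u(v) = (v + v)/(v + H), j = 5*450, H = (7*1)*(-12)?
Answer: -1636109066/361 ≈ -4.5322e+6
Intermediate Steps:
H = -84 (H = 7*(-12) = -84)
j = 2250
u(v) = 2*v/(-84 + v) (u(v) = (v + v)/(v - 84) = (2*v)/(-84 + v) = 2*v/(-84 + v))
-4532156 - u(j) = -4532156 - 2*2250/(-84 + 2250) = -4532156 - 2*2250/2166 = -4532156 - 1*750/361 = -4532156 - 750/361 = -1636109066/361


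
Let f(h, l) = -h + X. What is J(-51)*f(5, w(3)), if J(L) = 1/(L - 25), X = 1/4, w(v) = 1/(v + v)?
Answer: 1/16 ≈ 0.062500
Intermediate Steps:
w(v) = 1/(2*v)
X = ¼ ≈ 0.25000
f(h, l) = ¼ - h (f(h, l) = -h + ¼ = ¼ - h)
J(L) = 1/(-25 + L)
J(-51)*f(5, w(3)) = (¼ - 1*5)/(-25 - 51) = (¼ - 5)/(-76) = -1/76*(-19/4) = 1/16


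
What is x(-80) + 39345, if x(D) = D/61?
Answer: 2399965/61 ≈ 39344.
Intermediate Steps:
x(D) = D/61 (x(D) = D*(1/61) = D/61)
x(-80) + 39345 = (1/61)*(-80) + 39345 = -80/61 + 39345 = 2399965/61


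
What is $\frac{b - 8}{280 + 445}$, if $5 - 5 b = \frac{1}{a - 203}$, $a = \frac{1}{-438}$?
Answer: $- \frac{3111587}{322316875} \approx -0.0096538$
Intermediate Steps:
$a = - \frac{1}{438} \approx -0.0022831$
$b = \frac{445013}{444575}$ ($b = 1 - \frac{1}{5 \left(- \frac{1}{438} - 203\right)} = 1 - \frac{1}{5 \left(- \frac{88915}{438}\right)} = 1 - - \frac{438}{444575} = 1 + \frac{438}{444575} = \frac{445013}{444575} \approx 1.001$)
$\frac{b - 8}{280 + 445} = \frac{\frac{445013}{444575} - 8}{280 + 445} = - \frac{3111587}{444575 \cdot 725} = \left(- \frac{3111587}{444575}\right) \frac{1}{725} = - \frac{3111587}{322316875}$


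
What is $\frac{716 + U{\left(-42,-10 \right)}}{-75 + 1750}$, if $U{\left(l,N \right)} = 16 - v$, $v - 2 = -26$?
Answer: $\frac{756}{1675} \approx 0.45134$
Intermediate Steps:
$v = -24$ ($v = 2 - 26 = -24$)
$U{\left(l,N \right)} = 40$ ($U{\left(l,N \right)} = 16 - -24 = 16 + 24 = 40$)
$\frac{716 + U{\left(-42,-10 \right)}}{-75 + 1750} = \frac{716 + 40}{-75 + 1750} = \frac{756}{1675}$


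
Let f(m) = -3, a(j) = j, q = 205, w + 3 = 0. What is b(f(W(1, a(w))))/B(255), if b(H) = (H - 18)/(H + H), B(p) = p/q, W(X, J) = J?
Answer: 287/102 ≈ 2.8137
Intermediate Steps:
w = -3 (w = -3 + 0 = -3)
B(p) = p/205
b(H) = (-18 + H)/(2*H) (b(H) = (-18 + H)/((2*H)) = (-18 + H)*(1/(2*H)) = (-18 + H)/(2*H))
b(f(W(1, a(w))))/B(255) = ((½)*(-18 - 3)/(-3))/(((1/205)*255)) = ((½)*(-⅓)*(-21))/(51/41) = (7/2)*(41/51) = 287/102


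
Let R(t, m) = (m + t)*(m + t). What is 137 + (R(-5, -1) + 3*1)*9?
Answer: 488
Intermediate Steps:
R(t, m) = (m + t)²
137 + (R(-5, -1) + 3*1)*9 = 137 + ((-1 - 5)² + 3*1)*9 = 137 + ((-6)² + 3)*9 = 137 + (36 + 3)*9 = 137 + 39*9 = 137 + 351 = 488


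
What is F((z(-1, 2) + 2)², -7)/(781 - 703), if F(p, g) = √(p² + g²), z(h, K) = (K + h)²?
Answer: √130/78 ≈ 0.14618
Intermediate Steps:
F(p, g) = √(g² + p²)
F((z(-1, 2) + 2)², -7)/(781 - 703) = √((-7)² + (((2 - 1)² + 2)²)²)/(781 - 703) = √(49 + ((1² + 2)²)²)/78 = √(49 + ((1 + 2)²)²)/78 = √(49 + (3²)²)/78 = √(49 + 9²)/78 = √(49 + 81)/78 = √130/78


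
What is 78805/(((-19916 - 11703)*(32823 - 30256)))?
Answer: -78805/81165973 ≈ -0.00097091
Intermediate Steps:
78805/(((-19916 - 11703)*(32823 - 30256))) = 78805/((-31619*2567)) = 78805/(-81165973) = 78805*(-1/81165973) = -78805/81165973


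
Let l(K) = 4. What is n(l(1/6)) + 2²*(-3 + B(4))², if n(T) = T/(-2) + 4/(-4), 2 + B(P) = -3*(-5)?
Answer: 397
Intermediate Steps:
B(P) = 13 (B(P) = -2 - 3*(-5) = -2 + 15 = 13)
n(T) = -1 - T/2 (n(T) = T*(-½) + 4*(-¼) = -T/2 - 1 = -1 - T/2)
n(l(1/6)) + 2²*(-3 + B(4))² = (-1 - ½*4) + 2²*(-3 + 13)² = (-1 - 2) + 4*10² = -3 + 4*100 = -3 + 400 = 397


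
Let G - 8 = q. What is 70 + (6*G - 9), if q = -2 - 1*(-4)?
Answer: 121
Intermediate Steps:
q = 2 (q = -2 + 4 = 2)
G = 10 (G = 8 + 2 = 10)
70 + (6*G - 9) = 70 + (6*10 - 9) = 70 + (60 - 9) = 70 + 51 = 121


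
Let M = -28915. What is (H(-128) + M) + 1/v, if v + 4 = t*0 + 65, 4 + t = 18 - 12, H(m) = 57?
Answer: -1760337/61 ≈ -28858.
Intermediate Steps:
t = 2 (t = -4 + (18 - 12) = -4 + 6 = 2)
v = 61 (v = -4 + (2*0 + 65) = -4 + (0 + 65) = -4 + 65 = 61)
(H(-128) + M) + 1/v = (57 - 28915) + 1/61 = -28858 + 1/61 = -1760337/61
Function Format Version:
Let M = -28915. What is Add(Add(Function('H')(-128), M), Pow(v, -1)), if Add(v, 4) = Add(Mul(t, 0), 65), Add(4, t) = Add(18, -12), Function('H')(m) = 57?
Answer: Rational(-1760337, 61) ≈ -28858.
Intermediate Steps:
t = 2 (t = Add(-4, Add(18, -12)) = Add(-4, 6) = 2)
v = 61 (v = Add(-4, Add(Mul(2, 0), 65)) = Add(-4, Add(0, 65)) = Add(-4, 65) = 61)
Add(Add(Function('H')(-128), M), Pow(v, -1)) = Add(Add(57, -28915), Pow(61, -1)) = Add(-28858, Rational(1, 61)) = Rational(-1760337, 61)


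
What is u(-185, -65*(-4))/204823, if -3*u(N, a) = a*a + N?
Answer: -67415/614469 ≈ -0.10971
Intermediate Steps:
u(N, a) = -N/3 - a**2/3 (u(N, a) = -(a*a + N)/3 = -(a**2 + N)/3 = -(N + a**2)/3 = -N/3 - a**2/3)
u(-185, -65*(-4))/204823 = (-1/3*(-185) - (-65*(-4))**2/3)/204823 = (185/3 - 1/3*260**2)*(1/204823) = (185/3 - 1/3*67600)*(1/204823) = (185/3 - 67600/3)*(1/204823) = -67415/3*1/204823 = -67415/614469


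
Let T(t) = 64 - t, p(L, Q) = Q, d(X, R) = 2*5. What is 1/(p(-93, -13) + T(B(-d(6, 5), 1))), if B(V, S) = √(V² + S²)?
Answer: 51/2500 + √101/2500 ≈ 0.024420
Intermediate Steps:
d(X, R) = 10
B(V, S) = √(S² + V²)
1/(p(-93, -13) + T(B(-d(6, 5), 1))) = 1/(-13 + (64 - √(1² + (-1*10)²))) = 1/(-13 + (64 - √(1 + (-10)²))) = 1/(-13 + (64 - √(1 + 100))) = 1/(-13 + (64 - √101)) = 1/(51 - √101)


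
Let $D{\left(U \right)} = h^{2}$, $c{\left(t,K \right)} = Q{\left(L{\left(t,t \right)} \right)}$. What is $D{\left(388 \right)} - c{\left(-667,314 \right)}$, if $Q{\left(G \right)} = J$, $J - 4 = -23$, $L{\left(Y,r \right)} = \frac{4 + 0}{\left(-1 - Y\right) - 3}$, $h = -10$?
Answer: $119$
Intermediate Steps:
$L{\left(Y,r \right)} = \frac{4}{-4 - Y}$
$J = -19$ ($J = 4 - 23 = -19$)
$Q{\left(G \right)} = -19$
$c{\left(t,K \right)} = -19$
$D{\left(U \right)} = 100$ ($D{\left(U \right)} = \left(-10\right)^{2} = 100$)
$D{\left(388 \right)} - c{\left(-667,314 \right)} = 100 - -19 = 100 + 19 = 119$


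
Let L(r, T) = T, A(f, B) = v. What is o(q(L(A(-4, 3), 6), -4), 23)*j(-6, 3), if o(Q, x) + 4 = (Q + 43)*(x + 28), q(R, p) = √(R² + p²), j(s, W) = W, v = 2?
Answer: 6567 + 306*√13 ≈ 7670.3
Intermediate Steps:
A(f, B) = 2
o(Q, x) = -4 + (28 + x)*(43 + Q) (o(Q, x) = -4 + (Q + 43)*(x + 28) = -4 + (43 + Q)*(28 + x) = -4 + (28 + x)*(43 + Q))
o(q(L(A(-4, 3), 6), -4), 23)*j(-6, 3) = (1200 + 28*√(6² + (-4)²) + 43*23 + √(6² + (-4)²)*23)*3 = (1200 + 28*√(36 + 16) + 989 + √(36 + 16)*23)*3 = (1200 + 28*√52 + 989 + √52*23)*3 = (1200 + 28*(2*√13) + 989 + (2*√13)*23)*3 = (1200 + 56*√13 + 989 + 46*√13)*3 = (2189 + 102*√13)*3 = 6567 + 306*√13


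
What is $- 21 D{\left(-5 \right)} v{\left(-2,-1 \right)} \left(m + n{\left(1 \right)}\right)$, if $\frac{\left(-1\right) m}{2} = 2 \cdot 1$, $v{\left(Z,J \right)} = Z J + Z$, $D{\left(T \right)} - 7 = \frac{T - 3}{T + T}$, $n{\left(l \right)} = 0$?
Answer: $0$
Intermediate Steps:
$D{\left(T \right)} = 7 + \frac{-3 + T}{2 T}$ ($D{\left(T \right)} = 7 + \frac{T - 3}{T + T} = 7 + \frac{-3 + T}{2 T}$)
$v{\left(Z,J \right)} = Z + J Z$ ($v{\left(Z,J \right)} = J Z + Z = Z + J Z$)
$m = -4$ ($m = - 2 \cdot 2 \cdot 1 = \left(-2\right) 2 = -4$)
$- 21 D{\left(-5 \right)} v{\left(-2,-1 \right)} \left(m + n{\left(1 \right)}\right) = - 21 \frac{3 \left(-1 + 5 \left(-5\right)\right)}{2 \left(-5\right)} - 2 \left(1 - 1\right) \left(-4 + 0\right) = - 21 \cdot \frac{3}{2} \left(- \frac{1}{5}\right) \left(-1 - 25\right) \left(-2\right) 0 \left(-4\right) = - 21 \cdot \frac{3}{2} \left(- \frac{1}{5}\right) \left(-26\right) 0 \left(-4\right) = \left(-21\right) \frac{39}{5} \cdot 0 = \left(- \frac{819}{5}\right) 0 = 0$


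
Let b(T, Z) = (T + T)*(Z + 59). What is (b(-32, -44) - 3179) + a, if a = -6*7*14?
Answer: -4727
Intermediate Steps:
a = -588 (a = -42*14 = -588)
b(T, Z) = 2*T*(59 + Z) (b(T, Z) = (2*T)*(59 + Z) = 2*T*(59 + Z))
(b(-32, -44) - 3179) + a = (2*(-32)*(59 - 44) - 3179) - 588 = (2*(-32)*15 - 3179) - 588 = (-960 - 3179) - 588 = -4139 - 588 = -4727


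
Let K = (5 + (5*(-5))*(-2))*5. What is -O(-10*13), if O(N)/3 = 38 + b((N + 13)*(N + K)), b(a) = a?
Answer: 50781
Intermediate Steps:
K = 275 (K = (5 - 25*(-2))*5 = (5 + 50)*5 = 55*5 = 275)
O(N) = 114 + 3*(13 + N)*(275 + N) (O(N) = 3*(38 + (N + 13)*(N + 275)) = 3*(38 + (13 + N)*(275 + N)) = 114 + 3*(13 + N)*(275 + N))
-O(-10*13) = -(10839 + 3*(-10*13)² + 864*(-10*13)) = -(10839 + 3*(-130)² + 864*(-130)) = -(10839 + 3*16900 - 112320) = -(10839 + 50700 - 112320) = -1*(-50781) = 50781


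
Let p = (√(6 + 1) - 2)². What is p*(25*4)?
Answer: 1100 - 400*√7 ≈ 41.699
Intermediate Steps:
p = (-2 + √7)² (p = (√7 - 2)² = (-2 + √7)² ≈ 0.41699)
p*(25*4) = (2 - √7)²*(25*4) = (2 - √7)²*100 = 100*(2 - √7)²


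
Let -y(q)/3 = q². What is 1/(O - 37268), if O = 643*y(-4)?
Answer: -1/68132 ≈ -1.4677e-5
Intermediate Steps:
y(q) = -3*q²
O = -30864 (O = 643*(-3*(-4)²) = 643*(-3*16) = 643*(-48) = -30864)
1/(O - 37268) = 1/(-30864 - 37268) = 1/(-68132) = -1/68132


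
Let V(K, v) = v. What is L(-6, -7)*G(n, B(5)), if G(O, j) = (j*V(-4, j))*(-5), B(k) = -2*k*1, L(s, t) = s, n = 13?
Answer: 3000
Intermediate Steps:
B(k) = -2*k
G(O, j) = -5*j² (G(O, j) = (j*j)*(-5) = j²*(-5) = -5*j²)
L(-6, -7)*G(n, B(5)) = -(-30)*(-2*5)² = -(-30)*(-10)² = -(-30)*100 = -6*(-500) = 3000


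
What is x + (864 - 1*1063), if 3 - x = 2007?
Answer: -2203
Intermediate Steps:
x = -2004 (x = 3 - 1*2007 = 3 - 2007 = -2004)
x + (864 - 1*1063) = -2004 + (864 - 1*1063) = -2004 + (864 - 1063) = -2004 - 199 = -2203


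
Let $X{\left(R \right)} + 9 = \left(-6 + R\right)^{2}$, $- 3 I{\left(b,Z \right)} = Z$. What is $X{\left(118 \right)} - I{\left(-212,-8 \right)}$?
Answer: $\frac{37597}{3} \approx 12532.0$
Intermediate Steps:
$I{\left(b,Z \right)} = - \frac{Z}{3}$
$X{\left(R \right)} = -9 + \left(-6 + R\right)^{2}$
$X{\left(118 \right)} - I{\left(-212,-8 \right)} = \left(-9 + \left(-6 + 118\right)^{2}\right) - \left(- \frac{1}{3}\right) \left(-8\right) = \left(-9 + 112^{2}\right) - \frac{8}{3} = \left(-9 + 12544\right) - \frac{8}{3} = 12535 - \frac{8}{3} = \frac{37597}{3}$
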